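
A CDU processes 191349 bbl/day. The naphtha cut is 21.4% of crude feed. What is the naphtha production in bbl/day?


Crude throughput = 191349 bbl/day
Fraction yield = 21.4%
yield = throughput * fraction / 100
yield = 191349 * 21.4 / 100 = 40948.686

40948.686 bbl/day


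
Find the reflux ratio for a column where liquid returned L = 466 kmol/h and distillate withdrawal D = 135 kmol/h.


Reflux ratio definition: R = L / D (liquid returned / distillate withdrawn)
L = 466 kmol/h, D = 135 kmol/h
R = 466 / 135 = 3.452

3.452


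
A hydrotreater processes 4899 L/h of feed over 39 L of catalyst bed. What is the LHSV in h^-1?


LHSV = volumetric feed rate / catalyst volume
= 4899 L/h / 39 L
= 125.6 h^-1

125.6 h^-1


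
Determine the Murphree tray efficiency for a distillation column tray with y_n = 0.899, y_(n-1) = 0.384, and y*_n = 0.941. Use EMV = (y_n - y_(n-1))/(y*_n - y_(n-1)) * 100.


Murphree vapor efficiency: EMV = (y_n - y_(n-1)) / (y*_n - y_(n-1)) * 100
EMV = (0.899 - 0.384) / (0.941 - 0.384) * 100 = 0.515 / 0.557 * 100 = 92.46

92.46 %


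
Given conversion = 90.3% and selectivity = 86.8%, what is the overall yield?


Overall yield = conversion (%) * selectivity (%) / 100
Conversion = 90.3%, Selectivity = 86.8%
Y = 90.3 * 86.8 / 100
= 78.3804 %

78.3804 %


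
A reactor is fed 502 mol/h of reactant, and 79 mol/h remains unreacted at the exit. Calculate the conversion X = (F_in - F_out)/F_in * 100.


X = (F_in - F_out) / F_in * 100
Moles reacted = 502 - 79 = 423
X = 423 / 502 * 100
= 0.8426 * 100
= 84.26 %

84.26 %


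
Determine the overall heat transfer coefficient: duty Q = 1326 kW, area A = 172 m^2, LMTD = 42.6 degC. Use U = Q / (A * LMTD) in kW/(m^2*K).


From Q = U*A*LMTD, U = Q / (A * LMTD)
U = 1326 / (172 * 42.6) = 1326 / 7327.2 = 0.1810

0.1810 kW/(m^2*K)


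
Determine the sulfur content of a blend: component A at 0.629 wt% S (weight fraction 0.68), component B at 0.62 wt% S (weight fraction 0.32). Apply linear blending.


Linear sulfur blending: S_blend = x1*S1 + x2*S2
Contribution 1: 0.68 * 0.629 = 0.42772 wt%
Contribution 2: 0.32 * 0.62 = 0.1984 wt%
S_blend = 0.42772 + 0.1984 = 0.62612

0.62612 wt%


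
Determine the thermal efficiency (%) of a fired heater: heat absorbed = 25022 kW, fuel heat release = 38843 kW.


Furnace efficiency = Q_absorbed / Q_fuel * 100
= 25022 / 38843 * 100 = 64.42

64.42 %


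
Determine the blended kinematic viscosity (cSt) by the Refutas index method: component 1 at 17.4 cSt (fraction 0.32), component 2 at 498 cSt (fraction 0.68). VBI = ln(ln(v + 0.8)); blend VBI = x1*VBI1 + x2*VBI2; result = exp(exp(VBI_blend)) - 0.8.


Refutas method: VBN_i = 14.534*ln(ln(visc_i + 0.8)) + 10.975, blended linearly by mass fraction; since VBN is linear in VBI_i = ln(ln(visc_i + 0.8)) and the fractions sum to 1, blend VBI directly: visc = exp(exp(VBI_blend)) - 0.8
VBI_1 = ln(ln(17.4 + 0.8)) = 1.0652
VBI_2 = ln(ln(498 + 0.8)) = 1.82652
VBI_blend = 0.32 * 1.0652 + 0.68 * 1.82652 = 1.5829
visc_blend = exp(exp(1.5829)) - 0.8 = 129.4

129.4 cSt


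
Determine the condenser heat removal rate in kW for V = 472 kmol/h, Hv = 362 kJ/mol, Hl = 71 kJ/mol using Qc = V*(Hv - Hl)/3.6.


Qc = 472 * (362 - 71) / 3.6 = 472 * 291 / 3.6 = 38150

38150 kW


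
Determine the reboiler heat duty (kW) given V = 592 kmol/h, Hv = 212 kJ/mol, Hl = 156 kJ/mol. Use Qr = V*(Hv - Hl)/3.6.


Qr = 592 * (212 - 156) / 3.6 = 592 * 56 / 3.6 = 9209

9209 kW


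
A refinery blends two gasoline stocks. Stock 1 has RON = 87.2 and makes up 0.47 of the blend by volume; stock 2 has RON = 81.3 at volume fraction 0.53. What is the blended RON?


Linear blending: RON_blend = sum(vi * RONi)
Contribution 1: 0.47 * 87.2 = 40.984
Contribution 2: 0.53 * 81.3 = 43.089
RON_blend = 40.984 + 43.089 = 84.073

84.073


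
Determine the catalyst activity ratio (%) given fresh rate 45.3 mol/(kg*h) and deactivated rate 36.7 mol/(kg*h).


Activity (%) = (rate_used / rate_fresh) * 100
rate_used = 36.7, rate_fresh = 45.3
= (36.7 / 45.3) * 100
= 0.8102 * 100 = 81.02

81.02 %


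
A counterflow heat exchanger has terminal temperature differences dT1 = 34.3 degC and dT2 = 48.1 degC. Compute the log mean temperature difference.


LMTD = (dT1 - dT2) / ln(dT1/dT2)
= (34.3 - 48.1) / ln(34.3 / 48.1) = -13.8 / -0.338137 = 40.81

40.81 degC


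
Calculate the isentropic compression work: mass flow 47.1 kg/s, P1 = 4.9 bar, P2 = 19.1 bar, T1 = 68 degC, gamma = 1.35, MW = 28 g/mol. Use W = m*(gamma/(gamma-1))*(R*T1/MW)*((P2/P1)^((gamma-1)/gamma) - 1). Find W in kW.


Isentropic work: W = m*(gamma/(gamma-1))*(R*T1/MW)*((P2/P1)^((gamma-1)/gamma) - 1)
T1 = 68 + 273.15 = 341.15 K
Pressure ratio = 19.1 / 4.9 = 3.89796
Exponent = (1.35 - 1)/1.35 = 0.259259
(P2/P1)^exp - 1 = 3.89796^0.259259 - 1 = 0.422918
W = 47.1 * 1.35 / 0.35 * 8.314 * 341.15 / 28 * 0.422918 = 7783

7783 kW


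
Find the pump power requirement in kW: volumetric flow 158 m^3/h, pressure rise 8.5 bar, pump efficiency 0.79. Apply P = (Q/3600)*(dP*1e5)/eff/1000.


Q = 158 / 3600 = 0.0438889 m^3/s
P = 0.0438889 * (8.5 * 1e5) / 0.79 / 1000 = 47.22

47.22 kW


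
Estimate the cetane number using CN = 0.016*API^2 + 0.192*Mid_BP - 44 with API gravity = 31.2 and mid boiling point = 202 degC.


CN = 0.016 * 31.2^2 + 0.192 * 202 - 44
CN = 15.57504 + 38.784 - 44 = 10.35904

10.35904


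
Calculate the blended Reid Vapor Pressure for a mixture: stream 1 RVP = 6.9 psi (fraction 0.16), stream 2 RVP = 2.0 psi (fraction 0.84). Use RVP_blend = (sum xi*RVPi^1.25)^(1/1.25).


Chevron index: RVP_blend = (sum xi*RVPi^1.25)^(1/1.25)
RVP^1.25 terms: 0.16 * 6.9^1.25 + 0.84 * 2.0^1.25 = 3.78716
RVP_blend = 3.78716^(1/1.25) = 2.902

2.902 psi


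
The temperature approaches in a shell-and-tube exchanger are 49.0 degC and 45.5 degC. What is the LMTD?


LMTD = (dT1 - dT2) / ln(dT1/dT2)
= (49.0 - 45.5) / ln(49.0 / 45.5) = 3.5 / 0.074108 = 47.23

47.23 degC


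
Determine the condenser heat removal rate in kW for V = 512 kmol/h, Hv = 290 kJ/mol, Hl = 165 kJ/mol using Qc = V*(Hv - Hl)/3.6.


Qc = 512 * (290 - 165) / 3.6 = 512 * 125 / 3.6 = 17780

17780 kW


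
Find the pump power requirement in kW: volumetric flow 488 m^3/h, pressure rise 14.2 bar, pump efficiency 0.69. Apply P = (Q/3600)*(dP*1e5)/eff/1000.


Q = 488 / 3600 = 0.135556 m^3/s
P = 0.135556 * (14.2 * 1e5) / 0.69 / 1000 = 279.0

279.0 kW


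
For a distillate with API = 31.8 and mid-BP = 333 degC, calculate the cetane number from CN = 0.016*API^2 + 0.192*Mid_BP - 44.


CN = 0.016 * 31.8^2 + 0.192 * 333 - 44
CN = 16.17984 + 63.936 - 44 = 36.11584

36.11584


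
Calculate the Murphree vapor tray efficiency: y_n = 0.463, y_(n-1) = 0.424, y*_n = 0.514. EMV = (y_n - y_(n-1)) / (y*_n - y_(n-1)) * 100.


Murphree vapor efficiency: EMV = (y_n - y_(n-1)) / (y*_n - y_(n-1)) * 100
EMV = (0.463 - 0.424) / (0.514 - 0.424) * 100 = 0.039 / 0.09 * 100 = 43.33

43.33 %


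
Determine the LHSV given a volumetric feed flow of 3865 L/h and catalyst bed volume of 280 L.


LHSV = volumetric feed rate / catalyst volume
= 3865 L/h / 280 L
= 13.80 h^-1

13.80 h^-1


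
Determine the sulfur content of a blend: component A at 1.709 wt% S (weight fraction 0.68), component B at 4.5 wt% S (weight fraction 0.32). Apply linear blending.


Linear sulfur blending: S_blend = x1*S1 + x2*S2
Contribution 1: 0.68 * 1.709 = 1.16212 wt%
Contribution 2: 0.32 * 4.5 = 1.44 wt%
S_blend = 1.16212 + 1.44 = 2.60212

2.60212 wt%


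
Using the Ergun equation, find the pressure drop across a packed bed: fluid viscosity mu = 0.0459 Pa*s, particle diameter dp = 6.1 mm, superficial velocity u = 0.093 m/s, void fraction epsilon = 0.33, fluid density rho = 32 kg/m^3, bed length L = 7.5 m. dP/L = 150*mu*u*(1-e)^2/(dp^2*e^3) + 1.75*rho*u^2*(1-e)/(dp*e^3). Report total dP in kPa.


dp = 6.1 mm = 0.0061 m
Viscous term = 150*0.0459*0.093*(1-0.33)^2 / (0.0061^2*0.33^3) = 214949
Inertial term = 1.75*32*0.093^2*(1-0.33) / (0.0061*0.33^3) = 1480.32
dP/L = 214949 + 1480.32 = 216429 Pa/m
dP = 216429 * 7.5 / 1000 = 1623 kPa

1623 kPa


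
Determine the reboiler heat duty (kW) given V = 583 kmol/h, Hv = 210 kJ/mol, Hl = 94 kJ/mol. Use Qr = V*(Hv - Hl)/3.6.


Qr = 583 * (210 - 94) / 3.6 = 583 * 116 / 3.6 = 18790

18790 kW


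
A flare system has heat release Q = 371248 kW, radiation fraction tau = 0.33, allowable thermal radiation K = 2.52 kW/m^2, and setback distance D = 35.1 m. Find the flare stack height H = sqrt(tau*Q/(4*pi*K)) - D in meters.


tau*Q/(4*pi*K) = 0.33 * 371248 / (4 * pi * 2.52) = 3868.72
sqrt(3868.72) = 62.199
H = 62.199 - 35.1 = 27.10

27.10 m


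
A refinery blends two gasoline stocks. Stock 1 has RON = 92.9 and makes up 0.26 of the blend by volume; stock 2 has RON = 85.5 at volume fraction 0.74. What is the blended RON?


Linear blending: RON_blend = sum(vi * RONi)
Contribution 1: 0.26 * 92.9 = 24.154
Contribution 2: 0.74 * 85.5 = 63.27
RON_blend = 24.154 + 63.27 = 87.424

87.424


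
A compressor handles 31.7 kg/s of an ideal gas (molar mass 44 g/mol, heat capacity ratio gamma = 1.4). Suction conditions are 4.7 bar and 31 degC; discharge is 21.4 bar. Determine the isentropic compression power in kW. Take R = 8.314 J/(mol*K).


Isentropic work: W = m*(gamma/(gamma-1))*(R*T1/MW)*((P2/P1)^((gamma-1)/gamma) - 1)
T1 = 31 + 273.15 = 304.15 K
Pressure ratio = 21.4 / 4.7 = 4.55319
Exponent = (1.4 - 1)/1.4 = 0.285714
(P2/P1)^exp - 1 = 4.55319^0.285714 - 1 = 0.54202
W = 31.7 * 1.4 / 0.4 * 8.314 * 304.15 / 44 * 0.54202 = 3456

3456 kW


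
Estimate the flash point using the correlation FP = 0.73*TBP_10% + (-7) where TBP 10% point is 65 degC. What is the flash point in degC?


FP = 0.73 * 65 + (-7) = 40.45

40.45 degC


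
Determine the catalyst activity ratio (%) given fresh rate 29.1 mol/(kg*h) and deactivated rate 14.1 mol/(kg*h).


Activity (%) = (rate_used / rate_fresh) * 100
rate_used = 14.1, rate_fresh = 29.1
= (14.1 / 29.1) * 100
= 0.4845 * 100 = 48.45

48.45 %


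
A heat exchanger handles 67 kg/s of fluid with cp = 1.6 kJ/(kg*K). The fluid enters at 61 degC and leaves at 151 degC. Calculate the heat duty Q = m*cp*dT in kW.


Q = m_dot * cp * delta_T
delta_T = 151 - 61 = 90 K
Q = 67 * 1.6 * 90
= 107.2 * 90
= 9648 kW

9648 kW


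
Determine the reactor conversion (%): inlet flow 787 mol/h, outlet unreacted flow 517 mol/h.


X = (F_in - F_out) / F_in * 100
Moles reacted = 787 - 517 = 270
X = 270 / 787 * 100
= 0.3431 * 100
= 34.31 %

34.31 %


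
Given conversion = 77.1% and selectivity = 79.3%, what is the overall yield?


Overall yield = conversion (%) * selectivity (%) / 100
Conversion = 77.1%, Selectivity = 79.3%
Y = 77.1 * 79.3 / 100
= 61.1403 %

61.1403 %


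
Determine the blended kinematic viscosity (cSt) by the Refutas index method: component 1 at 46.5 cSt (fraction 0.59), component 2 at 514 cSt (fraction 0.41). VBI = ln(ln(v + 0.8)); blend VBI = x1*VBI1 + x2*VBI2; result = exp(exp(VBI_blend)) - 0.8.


Refutas method: VBN_i = 14.534*ln(ln(visc_i + 0.8)) + 10.975, blended linearly by mass fraction; since VBN is linear in VBI_i = ln(ln(visc_i + 0.8)) and the fractions sum to 1, blend VBI directly: visc = exp(exp(VBI_blend)) - 0.8
VBI_1 = ln(ln(46.5 + 0.8)) = 1.34976
VBI_2 = ln(ln(514 + 0.8)) = 1.83159
VBI_blend = 0.59 * 1.34976 + 0.41 * 1.83159 = 1.54731
visc_blend = exp(exp(1.54731)) - 0.8 = 109.0

109.0 cSt


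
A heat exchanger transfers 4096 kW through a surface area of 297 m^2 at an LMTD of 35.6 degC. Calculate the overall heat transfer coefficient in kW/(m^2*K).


From Q = U*A*LMTD, U = Q / (A * LMTD)
U = 4096 / (297 * 35.6) = 4096 / 10573.2 = 0.3874

0.3874 kW/(m^2*K)


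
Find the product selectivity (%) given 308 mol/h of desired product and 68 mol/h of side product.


Selectivity = desired / (desired + undesired) * 100
Total products = 308 + 68 = 376 mol/h
S = 308 / 376 * 100
= 0.8191 * 100
= 81.91 %

81.91 %


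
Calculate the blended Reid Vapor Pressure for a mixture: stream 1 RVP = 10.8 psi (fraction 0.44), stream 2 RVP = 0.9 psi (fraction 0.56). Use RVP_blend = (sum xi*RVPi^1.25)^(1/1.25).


Chevron index: RVP_blend = (sum xi*RVPi^1.25)^(1/1.25)
RVP^1.25 terms: 0.44 * 10.8^1.25 + 0.56 * 0.9^1.25 = 9.10544
RVP_blend = 9.10544^(1/1.25) = 5.854

5.854 psi


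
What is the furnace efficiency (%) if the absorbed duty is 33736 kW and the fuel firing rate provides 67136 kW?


Furnace efficiency = Q_absorbed / Q_fuel * 100
= 33736 / 67136 * 100 = 50.25

50.25 %


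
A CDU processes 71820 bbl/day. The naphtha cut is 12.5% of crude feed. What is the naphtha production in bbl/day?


Crude throughput = 71820 bbl/day
Fraction yield = 12.5%
yield = throughput * fraction / 100
yield = 71820 * 12.5 / 100 = 8977.5

8977.5 bbl/day


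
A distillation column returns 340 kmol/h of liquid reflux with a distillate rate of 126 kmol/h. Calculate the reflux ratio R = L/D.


Reflux ratio definition: R = L / D (liquid returned / distillate withdrawn)
L = 340 kmol/h, D = 126 kmol/h
R = 340 / 126 = 2.698

2.698


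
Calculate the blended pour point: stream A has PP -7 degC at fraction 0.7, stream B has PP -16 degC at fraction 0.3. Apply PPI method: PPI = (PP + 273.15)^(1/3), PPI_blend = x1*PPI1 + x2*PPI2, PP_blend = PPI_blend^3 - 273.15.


PPI_1 = (-7 + 273.15)^(1/3) = 6.432436
PPI_2 = (-16 + 273.15)^(1/3) = 6.359098
PPI_blend = 0.7 * 6.432436 + 0.3 * 6.359098 = 6.410435
PP_blend = 6.410435^3 - 273.15 = 263.4283 - 273.15 = -9.72

-9.72 degC


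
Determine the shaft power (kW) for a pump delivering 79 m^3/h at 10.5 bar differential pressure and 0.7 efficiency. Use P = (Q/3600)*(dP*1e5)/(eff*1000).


Q = 79 / 3600 = 0.0219444 m^3/s
P = 0.0219444 * (10.5 * 1e5) / 0.7 / 1000 = 32.92

32.92 kW


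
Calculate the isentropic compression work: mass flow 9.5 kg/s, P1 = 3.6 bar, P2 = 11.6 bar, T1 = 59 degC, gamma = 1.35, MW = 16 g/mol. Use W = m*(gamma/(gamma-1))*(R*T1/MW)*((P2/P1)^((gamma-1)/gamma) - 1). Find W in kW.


Isentropic work: W = m*(gamma/(gamma-1))*(R*T1/MW)*((P2/P1)^((gamma-1)/gamma) - 1)
T1 = 59 + 273.15 = 332.15 K
Pressure ratio = 11.6 / 3.6 = 3.22222
Exponent = (1.35 - 1)/1.35 = 0.259259
(P2/P1)^exp - 1 = 3.22222^0.259259 - 1 = 0.35439
W = 9.5 * 1.35 / 0.35 * 8.314 * 332.15 / 16 * 0.35439 = 2241

2241 kW


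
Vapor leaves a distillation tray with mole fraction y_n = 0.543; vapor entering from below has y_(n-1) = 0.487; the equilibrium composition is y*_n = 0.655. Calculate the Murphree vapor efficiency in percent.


Murphree vapor efficiency: EMV = (y_n - y_(n-1)) / (y*_n - y_(n-1)) * 100
EMV = (0.543 - 0.487) / (0.655 - 0.487) * 100 = 0.056 / 0.168 * 100 = 33.33

33.33 %


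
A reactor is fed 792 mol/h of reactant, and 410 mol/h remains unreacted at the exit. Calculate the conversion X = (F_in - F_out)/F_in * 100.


X = (F_in - F_out) / F_in * 100
Moles reacted = 792 - 410 = 382
X = 382 / 792 * 100
= 0.4823 * 100
= 48.23 %

48.23 %


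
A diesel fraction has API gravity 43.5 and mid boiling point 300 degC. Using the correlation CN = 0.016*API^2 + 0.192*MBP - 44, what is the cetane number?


CN = 0.016 * 43.5^2 + 0.192 * 300 - 44
CN = 30.276 + 57.6 - 44 = 43.876

43.876


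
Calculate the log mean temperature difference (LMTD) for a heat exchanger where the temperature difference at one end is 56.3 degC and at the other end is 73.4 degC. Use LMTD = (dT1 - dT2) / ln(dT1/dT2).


LMTD = (dT1 - dT2) / ln(dT1/dT2)
= (56.3 - 73.4) / ln(56.3 / 73.4) = -17.1 / -0.265229 = 64.47

64.47 degC


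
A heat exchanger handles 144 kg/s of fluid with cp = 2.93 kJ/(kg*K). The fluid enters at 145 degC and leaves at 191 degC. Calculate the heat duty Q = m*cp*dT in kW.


Q = m_dot * cp * delta_T
delta_T = 191 - 145 = 46 K
Q = 144 * 2.93 * 46
= 421.92 * 46
= 19408.32 kW

19408.32 kW


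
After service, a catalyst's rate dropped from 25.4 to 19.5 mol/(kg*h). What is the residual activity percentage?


Activity (%) = (rate_used / rate_fresh) * 100
rate_used = 19.5, rate_fresh = 25.4
= (19.5 / 25.4) * 100
= 0.7677 * 100 = 76.77

76.77 %


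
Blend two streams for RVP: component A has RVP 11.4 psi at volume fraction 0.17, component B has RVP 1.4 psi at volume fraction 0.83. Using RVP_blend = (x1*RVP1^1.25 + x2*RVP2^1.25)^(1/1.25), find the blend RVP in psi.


Chevron index: RVP_blend = (sum xi*RVPi^1.25)^(1/1.25)
RVP^1.25 terms: 0.17 * 11.4^1.25 + 0.83 * 1.4^1.25 = 4.82504
RVP_blend = 4.82504^(1/1.25) = 3.522

3.522 psi


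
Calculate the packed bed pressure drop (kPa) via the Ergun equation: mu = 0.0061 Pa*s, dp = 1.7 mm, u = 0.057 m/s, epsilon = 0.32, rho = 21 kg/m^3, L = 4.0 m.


dp = 1.7 mm = 0.0017 m
Viscous term = 150*0.0061*0.057*(1-0.32)^2 / (0.0017^2*0.32^3) = 254663
Inertial term = 1.75*21*0.057^2*(1-0.32) / (0.0017*0.32^3) = 1457.53
dP/L = 254663 + 1457.53 = 256121 Pa/m
dP = 256121 * 4.0 / 1000 = 1024 kPa

1024 kPa


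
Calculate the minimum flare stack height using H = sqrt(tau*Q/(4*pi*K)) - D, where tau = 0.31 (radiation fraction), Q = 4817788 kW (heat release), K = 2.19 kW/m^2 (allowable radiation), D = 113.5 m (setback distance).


tau*Q/(4*pi*K) = 0.31 * 4817788 / (4 * pi * 2.19) = 54269.4
sqrt(54269.4) = 232.958
H = 232.958 - 113.5 = 119.5

119.5 m


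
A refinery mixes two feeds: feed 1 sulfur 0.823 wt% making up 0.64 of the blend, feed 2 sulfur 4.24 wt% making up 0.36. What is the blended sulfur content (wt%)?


Linear sulfur blending: S_blend = x1*S1 + x2*S2
Contribution 1: 0.64 * 0.823 = 0.52672 wt%
Contribution 2: 0.36 * 4.24 = 1.5264 wt%
S_blend = 0.52672 + 1.5264 = 2.05312

2.05312 wt%


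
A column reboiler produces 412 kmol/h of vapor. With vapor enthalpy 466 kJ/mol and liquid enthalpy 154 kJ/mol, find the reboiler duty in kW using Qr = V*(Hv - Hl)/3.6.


Qr = 412 * (466 - 154) / 3.6 = 412 * 312 / 3.6 = 35710

35710 kW


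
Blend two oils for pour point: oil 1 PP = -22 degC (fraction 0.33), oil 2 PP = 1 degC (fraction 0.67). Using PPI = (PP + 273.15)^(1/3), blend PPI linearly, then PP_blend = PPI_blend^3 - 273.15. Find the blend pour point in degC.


PPI_1 = (-22 + 273.15)^(1/3) = 6.30925
PPI_2 = (1 + 273.15)^(1/3) = 6.49625
PPI_blend = 0.33 * 6.30925 + 0.67 * 6.49625 = 6.43454
PP_blend = 6.43454^3 - 273.15 = 266.4112 - 273.15 = -6.74

-6.74 degC


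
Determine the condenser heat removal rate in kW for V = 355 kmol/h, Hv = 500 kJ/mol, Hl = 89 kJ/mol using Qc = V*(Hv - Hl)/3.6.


Qc = 355 * (500 - 89) / 3.6 = 355 * 411 / 3.6 = 40530

40530 kW


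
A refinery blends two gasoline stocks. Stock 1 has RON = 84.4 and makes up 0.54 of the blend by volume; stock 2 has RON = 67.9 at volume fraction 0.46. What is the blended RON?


Linear blending: RON_blend = sum(vi * RONi)
Contribution 1: 0.54 * 84.4 = 45.576
Contribution 2: 0.46 * 67.9 = 31.234
RON_blend = 45.576 + 31.234 = 76.81

76.81


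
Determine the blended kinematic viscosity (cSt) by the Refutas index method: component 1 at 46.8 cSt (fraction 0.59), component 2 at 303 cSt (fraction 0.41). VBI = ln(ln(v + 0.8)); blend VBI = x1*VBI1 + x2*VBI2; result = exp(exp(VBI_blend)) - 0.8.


Refutas method: VBN_i = 14.534*ln(ln(visc_i + 0.8)) + 10.975, blended linearly by mass fraction; since VBN is linear in VBI_i = ln(ln(visc_i + 0.8)) and the fractions sum to 1, blend VBI directly: visc = exp(exp(VBI_blend)) - 0.8
VBI_1 = ln(ln(46.8 + 0.8)) = 1.3514
VBI_2 = ln(ln(303 + 0.8)) = 1.74333
VBI_blend = 0.59 * 1.3514 + 0.41 * 1.74333 = 1.51209
visc_blend = exp(exp(1.51209)) - 0.8 = 92.54

92.54 cSt


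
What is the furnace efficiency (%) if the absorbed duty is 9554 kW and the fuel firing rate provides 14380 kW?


Furnace efficiency = Q_absorbed / Q_fuel * 100
= 9554 / 14380 * 100 = 66.44

66.44 %


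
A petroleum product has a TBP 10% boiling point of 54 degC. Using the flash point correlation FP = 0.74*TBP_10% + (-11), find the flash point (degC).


FP = 0.74 * 54 + (-11) = 28.96

28.96 degC


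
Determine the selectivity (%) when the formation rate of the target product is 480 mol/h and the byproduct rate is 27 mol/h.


Selectivity = desired / (desired + undesired) * 100
Total products = 480 + 27 = 507 mol/h
S = 480 / 507 * 100
= 0.9467 * 100
= 94.67 %

94.67 %


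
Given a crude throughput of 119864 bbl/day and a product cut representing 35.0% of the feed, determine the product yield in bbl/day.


Crude throughput = 119864 bbl/day
Fraction yield = 35.0%
yield = throughput * fraction / 100
yield = 119864 * 35.0 / 100 = 41952.4

41952.4 bbl/day


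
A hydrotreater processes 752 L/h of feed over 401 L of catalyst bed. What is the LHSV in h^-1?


LHSV = volumetric feed rate / catalyst volume
= 752 L/h / 401 L
= 1.875 h^-1

1.875 h^-1


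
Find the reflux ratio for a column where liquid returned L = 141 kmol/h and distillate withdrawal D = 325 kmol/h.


Reflux ratio definition: R = L / D (liquid returned / distillate withdrawn)
L = 141 kmol/h, D = 325 kmol/h
R = 141 / 325 = 0.4338

0.4338


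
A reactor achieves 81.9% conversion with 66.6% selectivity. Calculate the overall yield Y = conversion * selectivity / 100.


Overall yield = conversion (%) * selectivity (%) / 100
Conversion = 81.9%, Selectivity = 66.6%
Y = 81.9 * 66.6 / 100
= 54.5454 %

54.5454 %


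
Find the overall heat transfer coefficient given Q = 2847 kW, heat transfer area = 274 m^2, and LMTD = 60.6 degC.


From Q = U*A*LMTD, U = Q / (A * LMTD)
U = 2847 / (274 * 60.6) = 2847 / 16604.4 = 0.1715

0.1715 kW/(m^2*K)


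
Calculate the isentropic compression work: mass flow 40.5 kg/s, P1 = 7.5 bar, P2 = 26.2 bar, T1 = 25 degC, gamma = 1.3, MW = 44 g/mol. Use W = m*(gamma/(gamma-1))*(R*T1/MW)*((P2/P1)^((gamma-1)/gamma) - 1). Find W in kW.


Isentropic work: W = m*(gamma/(gamma-1))*(R*T1/MW)*((P2/P1)^((gamma-1)/gamma) - 1)
T1 = 25 + 273.15 = 298.15 K
Pressure ratio = 26.2 / 7.5 = 3.49333
Exponent = (1.3 - 1)/1.3 = 0.230769
(P2/P1)^exp - 1 = 3.49333^0.230769 - 1 = 0.334636
W = 40.5 * 1.3 / 0.3 * 8.314 * 298.15 / 44 * 0.334636 = 3309

3309 kW


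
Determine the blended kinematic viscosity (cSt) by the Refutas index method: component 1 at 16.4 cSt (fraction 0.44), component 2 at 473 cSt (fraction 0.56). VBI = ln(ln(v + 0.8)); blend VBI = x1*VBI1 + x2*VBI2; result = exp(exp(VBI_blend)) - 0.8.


Refutas method: VBN_i = 14.534*ln(ln(visc_i + 0.8)) + 10.975, blended linearly by mass fraction; since VBN is linear in VBI_i = ln(ln(visc_i + 0.8)) and the fractions sum to 1, blend VBI directly: visc = exp(exp(VBI_blend)) - 0.8
VBI_1 = ln(ln(16.4 + 0.8)) = 1.04553
VBI_2 = ln(ln(473 + 0.8)) = 1.8182
VBI_blend = 0.44 * 1.04553 + 0.56 * 1.8182 = 1.47823
visc_blend = exp(exp(1.47823)) - 0.8 = 79.45

79.45 cSt


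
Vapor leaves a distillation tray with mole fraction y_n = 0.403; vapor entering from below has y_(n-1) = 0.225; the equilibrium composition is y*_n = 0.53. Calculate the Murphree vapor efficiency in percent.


Murphree vapor efficiency: EMV = (y_n - y_(n-1)) / (y*_n - y_(n-1)) * 100
EMV = (0.403 - 0.225) / (0.53 - 0.225) * 100 = 0.178 / 0.305 * 100 = 58.36

58.36 %


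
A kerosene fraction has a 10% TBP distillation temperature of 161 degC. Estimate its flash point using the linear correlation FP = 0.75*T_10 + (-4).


FP = 0.75 * 161 + (-4) = 116.75

116.75 degC


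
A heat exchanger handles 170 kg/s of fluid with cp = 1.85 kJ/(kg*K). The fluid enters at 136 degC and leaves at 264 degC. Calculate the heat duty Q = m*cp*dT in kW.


Q = m_dot * cp * delta_T
delta_T = 264 - 136 = 128 K
Q = 170 * 1.85 * 128
= 314.5 * 128
= 40256 kW

40256 kW


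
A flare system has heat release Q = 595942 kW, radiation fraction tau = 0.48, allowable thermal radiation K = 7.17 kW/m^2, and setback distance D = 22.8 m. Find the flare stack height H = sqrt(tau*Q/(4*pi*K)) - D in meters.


tau*Q/(4*pi*K) = 0.48 * 595942 / (4 * pi * 7.17) = 3174.8
sqrt(3174.8) = 56.3454
H = 56.3454 - 22.8 = 33.55

33.55 m


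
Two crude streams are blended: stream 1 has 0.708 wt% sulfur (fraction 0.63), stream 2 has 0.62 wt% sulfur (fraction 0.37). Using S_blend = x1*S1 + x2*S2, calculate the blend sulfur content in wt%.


Linear sulfur blending: S_blend = x1*S1 + x2*S2
Contribution 1: 0.63 * 0.708 = 0.44604 wt%
Contribution 2: 0.37 * 0.62 = 0.2294 wt%
S_blend = 0.44604 + 0.2294 = 0.67544

0.67544 wt%


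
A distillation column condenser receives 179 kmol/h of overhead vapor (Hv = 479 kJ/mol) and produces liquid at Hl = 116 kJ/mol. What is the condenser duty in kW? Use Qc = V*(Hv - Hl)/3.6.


Qc = 179 * (479 - 116) / 3.6 = 179 * 363 / 3.6 = 18050

18050 kW


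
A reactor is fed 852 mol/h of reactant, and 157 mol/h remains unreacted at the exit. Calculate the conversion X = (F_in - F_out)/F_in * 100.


X = (F_in - F_out) / F_in * 100
Moles reacted = 852 - 157 = 695
X = 695 / 852 * 100
= 0.8157 * 100
= 81.57 %

81.57 %


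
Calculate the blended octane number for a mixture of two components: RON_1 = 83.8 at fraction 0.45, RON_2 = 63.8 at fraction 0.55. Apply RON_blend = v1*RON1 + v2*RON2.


Linear blending: RON_blend = sum(vi * RONi)
Contribution 1: 0.45 * 83.8 = 37.71
Contribution 2: 0.55 * 63.8 = 35.09
RON_blend = 37.71 + 35.09 = 72.8

72.8


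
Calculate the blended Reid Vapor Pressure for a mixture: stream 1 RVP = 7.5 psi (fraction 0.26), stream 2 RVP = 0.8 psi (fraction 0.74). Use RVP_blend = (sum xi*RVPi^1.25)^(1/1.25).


Chevron index: RVP_blend = (sum xi*RVPi^1.25)^(1/1.25)
RVP^1.25 terms: 0.26 * 7.5^1.25 + 0.74 * 0.8^1.25 = 3.78689
RVP_blend = 3.78689^(1/1.25) = 2.902

2.902 psi


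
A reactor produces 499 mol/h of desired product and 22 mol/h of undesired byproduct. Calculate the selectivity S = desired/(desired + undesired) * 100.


Selectivity = desired / (desired + undesired) * 100
Total products = 499 + 22 = 521 mol/h
S = 499 / 521 * 100
= 0.9578 * 100
= 95.78 %

95.78 %


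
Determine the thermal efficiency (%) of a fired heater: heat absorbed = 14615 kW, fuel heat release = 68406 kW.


Furnace efficiency = Q_absorbed / Q_fuel * 100
= 14615 / 68406 * 100 = 21.37

21.37 %


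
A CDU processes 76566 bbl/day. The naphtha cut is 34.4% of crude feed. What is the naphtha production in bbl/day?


Crude throughput = 76566 bbl/day
Fraction yield = 34.4%
yield = throughput * fraction / 100
yield = 76566 * 34.4 / 100 = 26338.704

26338.704 bbl/day


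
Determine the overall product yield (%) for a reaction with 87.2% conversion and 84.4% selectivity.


Overall yield = conversion (%) * selectivity (%) / 100
Conversion = 87.2%, Selectivity = 84.4%
Y = 87.2 * 84.4 / 100
= 73.5968 %

73.5968 %


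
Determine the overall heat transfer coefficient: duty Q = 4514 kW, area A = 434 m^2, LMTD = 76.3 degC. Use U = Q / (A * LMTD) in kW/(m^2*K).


From Q = U*A*LMTD, U = Q / (A * LMTD)
U = 4514 / (434 * 76.3) = 4514 / 33114.2 = 0.1363

0.1363 kW/(m^2*K)


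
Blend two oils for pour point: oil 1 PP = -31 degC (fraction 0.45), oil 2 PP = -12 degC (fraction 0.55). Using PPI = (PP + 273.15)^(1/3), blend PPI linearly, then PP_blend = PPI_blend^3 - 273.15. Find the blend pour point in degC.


PPI_1 = (-31 + 273.15)^(1/3) = 6.232967
PPI_2 = (-12 + 273.15)^(1/3) = 6.391901
PPI_blend = 0.45 * 6.232967 + 0.55 * 6.391901 = 6.320381
PP_blend = 6.320381^3 - 273.15 = 252.4816 - 273.15 = -20.67

-20.67 degC


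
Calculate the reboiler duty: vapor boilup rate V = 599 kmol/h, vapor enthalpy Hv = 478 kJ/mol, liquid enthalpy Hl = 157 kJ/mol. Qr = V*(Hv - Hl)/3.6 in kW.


Qr = 599 * (478 - 157) / 3.6 = 599 * 321 / 3.6 = 53410

53410 kW


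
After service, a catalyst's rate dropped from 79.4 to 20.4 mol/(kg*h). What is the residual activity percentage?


Activity (%) = (rate_used / rate_fresh) * 100
rate_used = 20.4, rate_fresh = 79.4
= (20.4 / 79.4) * 100
= 0.2569 * 100 = 25.69

25.69 %


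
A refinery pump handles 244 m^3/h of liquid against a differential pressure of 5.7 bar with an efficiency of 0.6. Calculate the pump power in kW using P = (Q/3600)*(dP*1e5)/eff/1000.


Q = 244 / 3600 = 0.0677778 m^3/s
P = 0.0677778 * (5.7 * 1e5) / 0.6 / 1000 = 64.39

64.39 kW


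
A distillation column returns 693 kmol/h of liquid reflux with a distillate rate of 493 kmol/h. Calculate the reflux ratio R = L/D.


Reflux ratio definition: R = L / D (liquid returned / distillate withdrawn)
L = 693 kmol/h, D = 493 kmol/h
R = 693 / 493 = 1.406

1.406


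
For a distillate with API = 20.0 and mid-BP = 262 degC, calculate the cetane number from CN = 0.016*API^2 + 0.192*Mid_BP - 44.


CN = 0.016 * 20.0^2 + 0.192 * 262 - 44
CN = 6.4 + 50.304 - 44 = 12.704

12.704


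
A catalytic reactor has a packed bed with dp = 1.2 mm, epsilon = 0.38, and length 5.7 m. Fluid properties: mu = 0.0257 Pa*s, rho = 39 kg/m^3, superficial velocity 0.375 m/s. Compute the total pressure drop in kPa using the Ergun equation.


dp = 1.2 mm = 0.0012 m
Viscous term = 150*0.0257*0.375*(1-0.38)^2 / (0.0012^2*0.38^3) = 7032760
Inertial term = 1.75*39*0.375^2*(1-0.38) / (0.0012*0.38^3) = 90370.1
dP/L = 7032760 + 90370.1 = 7123130 Pa/m
dP = 7123130 * 5.7 / 1000 = 40600 kPa

40600 kPa


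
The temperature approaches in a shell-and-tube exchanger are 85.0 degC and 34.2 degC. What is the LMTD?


LMTD = (dT1 - dT2) / ln(dT1/dT2)
= (85.0 - 34.2) / ln(85.0 / 34.2) = 50.8 / 0.910426 = 55.80

55.80 degC


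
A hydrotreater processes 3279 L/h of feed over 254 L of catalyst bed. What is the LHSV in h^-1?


LHSV = volumetric feed rate / catalyst volume
= 3279 L/h / 254 L
= 12.91 h^-1

12.91 h^-1


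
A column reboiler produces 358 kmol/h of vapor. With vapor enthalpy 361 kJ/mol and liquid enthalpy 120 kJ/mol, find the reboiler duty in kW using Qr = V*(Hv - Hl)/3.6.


Qr = 358 * (361 - 120) / 3.6 = 358 * 241 / 3.6 = 23970

23970 kW


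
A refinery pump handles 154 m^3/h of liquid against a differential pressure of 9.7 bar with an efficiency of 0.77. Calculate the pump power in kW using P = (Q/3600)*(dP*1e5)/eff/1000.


Q = 154 / 3600 = 0.0427778 m^3/s
P = 0.0427778 * (9.7 * 1e5) / 0.77 / 1000 = 53.89

53.89 kW


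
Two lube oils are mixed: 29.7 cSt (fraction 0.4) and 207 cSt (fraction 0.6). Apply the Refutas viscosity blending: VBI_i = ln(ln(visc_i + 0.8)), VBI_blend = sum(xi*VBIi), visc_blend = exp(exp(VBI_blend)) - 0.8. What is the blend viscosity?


Refutas method: VBN_i = 14.534*ln(ln(visc_i + 0.8)) + 10.975, blended linearly by mass fraction; since VBN is linear in VBI_i = ln(ln(visc_i + 0.8)) and the fractions sum to 1, blend VBI directly: visc = exp(exp(VBI_blend)) - 0.8
VBI_1 = ln(ln(29.7 + 0.8)) = 1.22898
VBI_2 = ln(ln(207 + 0.8)) = 1.67458
VBI_blend = 0.4 * 1.22898 + 0.6 * 1.67458 = 1.49634
visc_blend = exp(exp(1.49634)) - 0.8 = 86.15

86.15 cSt


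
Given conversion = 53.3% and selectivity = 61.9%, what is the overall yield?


Overall yield = conversion (%) * selectivity (%) / 100
Conversion = 53.3%, Selectivity = 61.9%
Y = 53.3 * 61.9 / 100
= 32.9927 %

32.9927 %


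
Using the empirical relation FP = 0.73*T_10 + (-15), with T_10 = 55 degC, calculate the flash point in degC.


FP = 0.73 * 55 + (-15) = 25.15

25.15 degC


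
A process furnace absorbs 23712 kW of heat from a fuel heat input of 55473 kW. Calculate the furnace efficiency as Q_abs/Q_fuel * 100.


Furnace efficiency = Q_absorbed / Q_fuel * 100
= 23712 / 55473 * 100 = 42.75

42.75 %


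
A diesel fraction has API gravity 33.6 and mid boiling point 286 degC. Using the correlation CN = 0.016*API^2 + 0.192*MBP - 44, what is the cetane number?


CN = 0.016 * 33.6^2 + 0.192 * 286 - 44
CN = 18.06336 + 54.912 - 44 = 28.97536

28.97536


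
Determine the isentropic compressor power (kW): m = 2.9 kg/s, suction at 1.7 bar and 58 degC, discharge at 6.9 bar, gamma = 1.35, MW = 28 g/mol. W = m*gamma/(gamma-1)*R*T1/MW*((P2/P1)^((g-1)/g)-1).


Isentropic work: W = m*(gamma/(gamma-1))*(R*T1/MW)*((P2/P1)^((gamma-1)/gamma) - 1)
T1 = 58 + 273.15 = 331.15 K
Pressure ratio = 6.9 / 1.7 = 4.05882
Exponent = (1.35 - 1)/1.35 = 0.259259
(P2/P1)^exp - 1 = 4.05882^0.259259 - 1 = 0.437915
W = 2.9 * 1.35 / 0.35 * 8.314 * 331.15 / 28 * 0.437915 = 481.6

481.6 kW


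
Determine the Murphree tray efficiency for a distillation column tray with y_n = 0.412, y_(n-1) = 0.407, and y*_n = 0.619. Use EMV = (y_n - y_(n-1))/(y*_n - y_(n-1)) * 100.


Murphree vapor efficiency: EMV = (y_n - y_(n-1)) / (y*_n - y_(n-1)) * 100
EMV = (0.412 - 0.407) / (0.619 - 0.407) * 100 = 0.005 / 0.212 * 100 = 2.358

2.358 %


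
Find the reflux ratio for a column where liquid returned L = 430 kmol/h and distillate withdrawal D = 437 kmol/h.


Reflux ratio definition: R = L / D (liquid returned / distillate withdrawn)
L = 430 kmol/h, D = 437 kmol/h
R = 430 / 437 = 0.9840

0.9840


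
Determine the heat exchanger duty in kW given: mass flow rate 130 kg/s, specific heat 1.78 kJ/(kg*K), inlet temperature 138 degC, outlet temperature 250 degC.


Q = m_dot * cp * delta_T
delta_T = 250 - 138 = 112 K
Q = 130 * 1.78 * 112
= 231.4 * 112
= 25916.8 kW

25916.8 kW


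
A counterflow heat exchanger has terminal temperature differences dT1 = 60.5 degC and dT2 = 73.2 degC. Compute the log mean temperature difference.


LMTD = (dT1 - dT2) / ln(dT1/dT2)
= (60.5 - 73.2) / ln(60.5 / 73.2) = -12.7 / -0.190552 = 66.65

66.65 degC


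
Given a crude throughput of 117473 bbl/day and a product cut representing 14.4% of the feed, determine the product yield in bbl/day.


Crude throughput = 117473 bbl/day
Fraction yield = 14.4%
yield = throughput * fraction / 100
yield = 117473 * 14.4 / 100 = 16916.112

16916.112 bbl/day


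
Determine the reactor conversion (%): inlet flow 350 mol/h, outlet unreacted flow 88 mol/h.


X = (F_in - F_out) / F_in * 100
Moles reacted = 350 - 88 = 262
X = 262 / 350 * 100
= 0.7486 * 100
= 74.86 %

74.86 %


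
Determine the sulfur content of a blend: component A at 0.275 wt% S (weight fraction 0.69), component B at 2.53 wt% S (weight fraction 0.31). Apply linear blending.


Linear sulfur blending: S_blend = x1*S1 + x2*S2
Contribution 1: 0.69 * 0.275 = 0.18975 wt%
Contribution 2: 0.31 * 2.53 = 0.7843 wt%
S_blend = 0.18975 + 0.7843 = 0.97405

0.97405 wt%


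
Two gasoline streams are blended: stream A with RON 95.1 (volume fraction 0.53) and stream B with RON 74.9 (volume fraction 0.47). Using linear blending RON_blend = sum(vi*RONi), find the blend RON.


Linear blending: RON_blend = sum(vi * RONi)
Contribution 1: 0.53 * 95.1 = 50.403
Contribution 2: 0.47 * 74.9 = 35.203
RON_blend = 50.403 + 35.203 = 85.606

85.606


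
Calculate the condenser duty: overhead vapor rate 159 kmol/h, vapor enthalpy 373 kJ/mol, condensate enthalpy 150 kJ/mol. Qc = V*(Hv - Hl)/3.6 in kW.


Qc = 159 * (373 - 150) / 3.6 = 159 * 223 / 3.6 = 9849

9849 kW


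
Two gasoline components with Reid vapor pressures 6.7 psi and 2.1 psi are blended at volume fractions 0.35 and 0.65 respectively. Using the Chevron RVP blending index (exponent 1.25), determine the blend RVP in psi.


Chevron index: RVP_blend = (sum xi*RVPi^1.25)^(1/1.25)
RVP^1.25 terms: 0.35 * 6.7^1.25 + 0.65 * 2.1^1.25 = 5.41597
RVP_blend = 5.41597^(1/1.25) = 3.863

3.863 psi


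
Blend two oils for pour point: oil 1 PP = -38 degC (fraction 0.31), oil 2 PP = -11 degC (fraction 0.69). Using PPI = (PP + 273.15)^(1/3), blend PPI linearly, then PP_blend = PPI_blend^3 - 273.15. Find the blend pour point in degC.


PPI_1 = (-38 + 273.15)^(1/3) = 6.172318
PPI_2 = (-11 + 273.15)^(1/3) = 6.400049
PPI_blend = 0.31 * 6.172318 + 0.69 * 6.400049 = 6.329452
PP_blend = 6.329452^3 - 273.15 = 253.5703 - 273.15 = -19.58

-19.58 degC


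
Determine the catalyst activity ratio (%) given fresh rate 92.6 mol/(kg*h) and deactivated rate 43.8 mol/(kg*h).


Activity (%) = (rate_used / rate_fresh) * 100
rate_used = 43.8, rate_fresh = 92.6
= (43.8 / 92.6) * 100
= 0.4730 * 100 = 47.30

47.30 %


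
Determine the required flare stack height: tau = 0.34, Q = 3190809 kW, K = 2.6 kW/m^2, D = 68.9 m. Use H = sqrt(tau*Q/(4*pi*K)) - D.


tau*Q/(4*pi*K) = 0.34 * 3190809 / (4 * pi * 2.6) = 33204.5
sqrt(33204.5) = 182.221
H = 182.221 - 68.9 = 113.3

113.3 m


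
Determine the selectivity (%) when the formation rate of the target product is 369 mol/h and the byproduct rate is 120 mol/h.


Selectivity = desired / (desired + undesired) * 100
Total products = 369 + 120 = 489 mol/h
S = 369 / 489 * 100
= 0.7546 * 100
= 75.46 %

75.46 %


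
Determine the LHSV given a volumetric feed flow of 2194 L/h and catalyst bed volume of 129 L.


LHSV = volumetric feed rate / catalyst volume
= 2194 L/h / 129 L
= 17.01 h^-1

17.01 h^-1


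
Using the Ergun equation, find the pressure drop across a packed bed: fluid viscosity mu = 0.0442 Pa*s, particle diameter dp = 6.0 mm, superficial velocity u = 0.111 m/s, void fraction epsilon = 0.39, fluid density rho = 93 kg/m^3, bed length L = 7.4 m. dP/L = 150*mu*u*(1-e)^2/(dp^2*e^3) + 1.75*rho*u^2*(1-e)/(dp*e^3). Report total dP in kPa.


dp = 6.0 mm = 0.006 m
Viscous term = 150*0.0442*0.111*(1-0.39)^2 / (0.006^2*0.39^3) = 128233
Inertial term = 1.75*93*0.111^2*(1-0.39) / (0.006*0.39^3) = 3436.78
dP/L = 128233 + 3436.78 = 131670 Pa/m
dP = 131670 * 7.4 / 1000 = 974.4 kPa

974.4 kPa


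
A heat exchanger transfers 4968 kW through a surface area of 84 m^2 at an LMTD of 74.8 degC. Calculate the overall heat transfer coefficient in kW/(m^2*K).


From Q = U*A*LMTD, U = Q / (A * LMTD)
U = 4968 / (84 * 74.8) = 4968 / 6283.2 = 0.7907

0.7907 kW/(m^2*K)


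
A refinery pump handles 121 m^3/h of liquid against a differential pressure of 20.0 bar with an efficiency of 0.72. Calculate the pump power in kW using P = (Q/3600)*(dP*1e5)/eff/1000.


Q = 121 / 3600 = 0.0336111 m^3/s
P = 0.0336111 * (20.0 * 1e5) / 0.72 / 1000 = 93.36

93.36 kW


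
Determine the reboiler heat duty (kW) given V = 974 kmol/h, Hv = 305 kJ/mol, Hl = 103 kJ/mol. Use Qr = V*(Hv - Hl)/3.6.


Qr = 974 * (305 - 103) / 3.6 = 974 * 202 / 3.6 = 54650

54650 kW


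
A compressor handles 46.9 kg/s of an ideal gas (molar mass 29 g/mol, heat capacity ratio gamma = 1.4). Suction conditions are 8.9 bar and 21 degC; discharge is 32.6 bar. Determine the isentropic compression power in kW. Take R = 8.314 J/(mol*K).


Isentropic work: W = m*(gamma/(gamma-1))*(R*T1/MW)*((P2/P1)^((gamma-1)/gamma) - 1)
T1 = 21 + 273.15 = 294.15 K
Pressure ratio = 32.6 / 8.9 = 3.66292
Exponent = (1.4 - 1)/1.4 = 0.285714
(P2/P1)^exp - 1 = 3.66292^0.285714 - 1 = 0.449083
W = 46.9 * 1.4 / 0.4 * 8.314 * 294.15 / 29 * 0.449083 = 6217

6217 kW


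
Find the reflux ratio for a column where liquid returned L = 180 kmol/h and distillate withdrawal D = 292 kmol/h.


Reflux ratio definition: R = L / D (liquid returned / distillate withdrawn)
L = 180 kmol/h, D = 292 kmol/h
R = 180 / 292 = 0.6164

0.6164


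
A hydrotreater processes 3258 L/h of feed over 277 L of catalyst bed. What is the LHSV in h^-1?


LHSV = volumetric feed rate / catalyst volume
= 3258 L/h / 277 L
= 11.76 h^-1

11.76 h^-1


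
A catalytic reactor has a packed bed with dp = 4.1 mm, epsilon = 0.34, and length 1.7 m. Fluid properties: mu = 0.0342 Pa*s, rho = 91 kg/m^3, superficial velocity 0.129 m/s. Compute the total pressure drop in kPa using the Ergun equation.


dp = 4.1 mm = 0.0041 m
Viscous term = 150*0.0342*0.129*(1-0.34)^2 / (0.0041^2*0.34^3) = 436305
Inertial term = 1.75*91*0.129^2*(1-0.34) / (0.0041*0.34^3) = 10853.8
dP/L = 436305 + 10853.8 = 447159 Pa/m
dP = 447159 * 1.7 / 1000 = 760.2 kPa

760.2 kPa


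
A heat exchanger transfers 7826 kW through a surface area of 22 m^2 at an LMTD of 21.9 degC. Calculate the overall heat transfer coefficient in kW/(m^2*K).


From Q = U*A*LMTD, U = Q / (A * LMTD)
U = 7826 / (22 * 21.9) = 7826 / 481.8 = 16.24

16.24 kW/(m^2*K)


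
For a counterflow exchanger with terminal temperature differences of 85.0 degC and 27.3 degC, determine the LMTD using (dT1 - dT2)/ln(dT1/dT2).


LMTD = (dT1 - dT2) / ln(dT1/dT2)
= (85.0 - 27.3) / ln(85.0 / 27.3) = 57.7 / 1.13576 = 50.80

50.80 degC
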